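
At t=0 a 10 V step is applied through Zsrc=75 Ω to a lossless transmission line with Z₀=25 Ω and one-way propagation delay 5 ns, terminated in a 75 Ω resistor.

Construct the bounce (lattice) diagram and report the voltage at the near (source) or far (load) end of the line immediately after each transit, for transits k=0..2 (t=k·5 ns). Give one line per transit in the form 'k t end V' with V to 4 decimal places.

Γ_L=0.500000, Γ_S=0.500000; launch V₁=10·25/100=2.500000
k=0 src: V=2.5000
k=1 load: inc=2.500000, refl=2.500000·0.500000=1.2500; V=0.000000+2.500000+1.250000=3.7500
k=2 src: inc=1.250000, refl=1.250000·0.500000=0.6250; V=2.500000+1.250000+0.625000=4.3750

0 0 source 2.5000
1 5 load 3.7500
2 10 source 4.3750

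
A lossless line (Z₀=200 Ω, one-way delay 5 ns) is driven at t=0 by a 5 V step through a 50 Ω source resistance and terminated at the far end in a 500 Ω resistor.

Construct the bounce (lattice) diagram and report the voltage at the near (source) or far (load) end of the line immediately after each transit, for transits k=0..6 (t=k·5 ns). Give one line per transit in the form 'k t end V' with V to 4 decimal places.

Γ_L=0.428571, Γ_S=-0.600000; launch V₁=5·200/250=4.000000
k=0 src: V=4.0000
k=1 load: inc=4.000000, refl=4.000000·0.428571=1.7143; V=0.000000+4.000000+1.714286=5.7143
k=2 src: inc=1.714286, refl=1.714286·-0.600000=-1.0286; V=4.000000+1.714286+-1.028571=4.6857
k=3 load: inc=-1.028571, refl=-1.028571·0.428571=-0.4408; V=5.714286+-1.028571+-0.440816=4.2449
k=4 src: inc=-0.440816, refl=-0.440816·-0.600000=0.2645; V=4.685714+-0.440816+0.264490=4.5094
k=5 load: inc=0.264490, refl=0.264490·0.428571=0.1134; V=4.244898+0.264490+0.113353=4.6227
k=6 src: inc=0.113353, refl=0.113353·-0.600000=-0.0680; V=4.509388+0.113353+-0.068012=4.5547

0 0 source 4.0000
1 5 load 5.7143
2 10 source 4.6857
3 15 load 4.2449
4 20 source 4.5094
5 25 load 4.6227
6 30 source 4.5547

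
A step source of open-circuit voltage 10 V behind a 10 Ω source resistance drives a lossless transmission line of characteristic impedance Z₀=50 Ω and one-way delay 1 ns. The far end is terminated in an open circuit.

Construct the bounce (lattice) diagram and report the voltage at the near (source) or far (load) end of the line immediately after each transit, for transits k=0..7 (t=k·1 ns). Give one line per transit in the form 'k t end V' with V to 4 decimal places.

Γ_L=1.000000, Γ_S=-0.666667; launch V₁=10·50/60=8.333333
k=0 src: V=8.3333
k=1 load: inc=8.333333, refl=8.333333·1.000000=8.3333; V=0.000000+8.333333+8.333333=16.6667
k=2 src: inc=8.333333, refl=8.333333·-0.666667=-5.5556; V=8.333333+8.333333+-5.555556=11.1111
k=3 load: inc=-5.555556, refl=-5.555556·1.000000=-5.5556; V=16.666667+-5.555556+-5.555556=5.5556
k=4 src: inc=-5.555556, refl=-5.555556·-0.666667=3.7037; V=11.111111+-5.555556+3.703704=9.2593
k=5 load: inc=3.703704, refl=3.703704·1.000000=3.7037; V=5.555556+3.703704+3.703704=12.9630
k=6 src: inc=3.703704, refl=3.703704·-0.666667=-2.4691; V=9.259259+3.703704+-2.469136=10.4938
k=7 load: inc=-2.469136, refl=-2.469136·1.000000=-2.4691; V=12.962963+-2.469136+-2.469136=8.0247

0 0 source 8.3333
1 1 load 16.6667
2 2 source 11.1111
3 3 load 5.5556
4 4 source 9.2593
5 5 load 12.9630
6 6 source 10.4938
7 7 load 8.0247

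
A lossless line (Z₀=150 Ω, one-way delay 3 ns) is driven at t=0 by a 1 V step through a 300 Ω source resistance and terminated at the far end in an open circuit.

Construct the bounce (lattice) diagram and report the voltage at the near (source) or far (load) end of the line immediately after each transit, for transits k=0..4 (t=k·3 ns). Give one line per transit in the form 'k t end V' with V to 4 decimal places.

Γ_L=1.000000, Γ_S=0.333333; launch V₁=1·150/450=0.333333
k=0 src: V=0.3333
k=1 load: inc=0.333333, refl=0.333333·1.000000=0.3333; V=0.000000+0.333333+0.333333=0.6667
k=2 src: inc=0.333333, refl=0.333333·0.333333=0.1111; V=0.333333+0.333333+0.111111=0.7778
k=3 load: inc=0.111111, refl=0.111111·1.000000=0.1111; V=0.666667+0.111111+0.111111=0.8889
k=4 src: inc=0.111111, refl=0.111111·0.333333=0.0370; V=0.777778+0.111111+0.037037=0.9259

0 0 source 0.3333
1 3 load 0.6667
2 6 source 0.7778
3 9 load 0.8889
4 12 source 0.9259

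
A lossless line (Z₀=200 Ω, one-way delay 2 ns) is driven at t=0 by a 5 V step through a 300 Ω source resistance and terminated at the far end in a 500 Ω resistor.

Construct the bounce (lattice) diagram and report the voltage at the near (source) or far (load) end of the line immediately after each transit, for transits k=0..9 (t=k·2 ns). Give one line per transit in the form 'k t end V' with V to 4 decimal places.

0 0 source 2.0000
1 2 load 2.8571
2 4 source 3.0286
3 6 load 3.1020
4 8 source 3.1167
5 10 load 3.1230
6 12 source 3.1243
7 14 load 3.1248
8 16 source 3.1249
9 18 load 3.1250

Γ_L=0.428571, Γ_S=0.200000; launch V₁=5·200/500=2.000000
k=0 src: V=2.0000
k=1 load: inc=2.000000, refl=2.000000·0.428571=0.8571; V=0.000000+2.000000+0.857143=2.8571
k=2 src: inc=0.857143, refl=0.857143·0.200000=0.1714; V=2.000000+0.857143+0.171429=3.0286
k=3 load: inc=0.171429, refl=0.171429·0.428571=0.0735; V=2.857143+0.171429+0.073469=3.1020
k=4 src: inc=0.073469, refl=0.073469·0.200000=0.0147; V=3.028571+0.073469+0.014694=3.1167
k=5 load: inc=0.014694, refl=0.014694·0.428571=0.0063; V=3.102041+0.014694+0.006297=3.1230
k=6 src: inc=0.006297, refl=0.006297·0.200000=0.0013; V=3.116735+0.006297+0.001259=3.1243
k=7 load: inc=0.001259, refl=0.001259·0.428571=0.0005; V=3.123032+0.001259+0.000540=3.1248
k=8 src: inc=0.000540, refl=0.000540·0.200000=0.0001; V=3.124292+0.000540+0.000108=3.1249
k=9 load: inc=0.000108, refl=0.000108·0.428571=0.0000; V=3.124831+0.000108+0.000046=3.1250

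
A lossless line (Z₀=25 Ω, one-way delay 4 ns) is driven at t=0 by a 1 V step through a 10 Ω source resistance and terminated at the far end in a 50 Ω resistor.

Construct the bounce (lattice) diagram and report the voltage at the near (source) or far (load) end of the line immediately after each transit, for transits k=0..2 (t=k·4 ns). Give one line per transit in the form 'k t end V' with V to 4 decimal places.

Γ_L=0.333333, Γ_S=-0.428571; launch V₁=1·25/35=0.714286
k=0 src: V=0.7143
k=1 load: inc=0.714286, refl=0.714286·0.333333=0.2381; V=0.000000+0.714286+0.238095=0.9524
k=2 src: inc=0.238095, refl=0.238095·-0.428571=-0.1020; V=0.714286+0.238095+-0.102041=0.8503

0 0 source 0.7143
1 4 load 0.9524
2 8 source 0.8503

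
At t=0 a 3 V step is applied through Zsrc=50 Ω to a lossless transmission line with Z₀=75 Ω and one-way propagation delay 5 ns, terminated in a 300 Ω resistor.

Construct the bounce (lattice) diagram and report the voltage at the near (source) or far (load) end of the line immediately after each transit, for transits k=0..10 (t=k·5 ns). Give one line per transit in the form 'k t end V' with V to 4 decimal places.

0 0 source 1.8000
1 5 load 2.8800
2 10 source 2.6640
3 15 load 2.5344
4 20 source 2.5603
5 25 load 2.5759
6 30 source 2.5728
7 35 load 2.5709
8 40 source 2.5713
9 45 load 2.5715
10 50 source 2.5714

Γ_L=0.600000, Γ_S=-0.200000; launch V₁=3·75/125=1.800000
k=0 src: V=1.8000
k=1 load: inc=1.800000, refl=1.800000·0.600000=1.0800; V=0.000000+1.800000+1.080000=2.8800
k=2 src: inc=1.080000, refl=1.080000·-0.200000=-0.2160; V=1.800000+1.080000+-0.216000=2.6640
k=3 load: inc=-0.216000, refl=-0.216000·0.600000=-0.1296; V=2.880000+-0.216000+-0.129600=2.5344
k=4 src: inc=-0.129600, refl=-0.129600·-0.200000=0.0259; V=2.664000+-0.129600+0.025920=2.5603
k=5 load: inc=0.025920, refl=0.025920·0.600000=0.0156; V=2.534400+0.025920+0.015552=2.5759
k=6 src: inc=0.015552, refl=0.015552·-0.200000=-0.0031; V=2.560320+0.015552+-0.003110=2.5728
k=7 load: inc=-0.003110, refl=-0.003110·0.600000=-0.0019; V=2.575872+-0.003110+-0.001866=2.5709
k=8 src: inc=-0.001866, refl=-0.001866·-0.200000=0.0004; V=2.572762+-0.001866+0.000373=2.5713
k=9 load: inc=0.000373, refl=0.000373·0.600000=0.0002; V=2.570895+0.000373+0.000224=2.5715
k=10 src: inc=0.000224, refl=0.000224·-0.200000=-0.0000; V=2.571269+0.000224+-0.000045=2.5714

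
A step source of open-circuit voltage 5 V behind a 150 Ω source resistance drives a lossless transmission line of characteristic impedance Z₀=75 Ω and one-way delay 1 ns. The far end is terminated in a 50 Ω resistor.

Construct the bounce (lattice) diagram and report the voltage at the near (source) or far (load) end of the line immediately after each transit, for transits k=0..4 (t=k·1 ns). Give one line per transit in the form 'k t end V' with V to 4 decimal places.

0 0 source 1.6667
1 1 load 1.3333
2 2 source 1.2222
3 3 load 1.2444
4 4 source 1.2519

Γ_L=-0.200000, Γ_S=0.333333; launch V₁=5·75/225=1.666667
k=0 src: V=1.6667
k=1 load: inc=1.666667, refl=1.666667·-0.200000=-0.3333; V=0.000000+1.666667+-0.333333=1.3333
k=2 src: inc=-0.333333, refl=-0.333333·0.333333=-0.1111; V=1.666667+-0.333333+-0.111111=1.2222
k=3 load: inc=-0.111111, refl=-0.111111·-0.200000=0.0222; V=1.333333+-0.111111+0.022222=1.2444
k=4 src: inc=0.022222, refl=0.022222·0.333333=0.0074; V=1.222222+0.022222+0.007407=1.2519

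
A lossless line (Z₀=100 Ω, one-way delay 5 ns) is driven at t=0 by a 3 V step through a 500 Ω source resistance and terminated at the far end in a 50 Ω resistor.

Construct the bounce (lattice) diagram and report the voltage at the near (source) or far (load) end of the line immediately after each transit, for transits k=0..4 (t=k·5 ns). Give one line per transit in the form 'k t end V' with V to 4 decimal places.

0 0 source 0.5000
1 5 load 0.3333
2 10 source 0.2222
3 15 load 0.2593
4 20 source 0.2840

Γ_L=-0.333333, Γ_S=0.666667; launch V₁=3·100/600=0.500000
k=0 src: V=0.5000
k=1 load: inc=0.500000, refl=0.500000·-0.333333=-0.1667; V=0.000000+0.500000+-0.166667=0.3333
k=2 src: inc=-0.166667, refl=-0.166667·0.666667=-0.1111; V=0.500000+-0.166667+-0.111111=0.2222
k=3 load: inc=-0.111111, refl=-0.111111·-0.333333=0.0370; V=0.333333+-0.111111+0.037037=0.2593
k=4 src: inc=0.037037, refl=0.037037·0.666667=0.0247; V=0.222222+0.037037+0.024691=0.2840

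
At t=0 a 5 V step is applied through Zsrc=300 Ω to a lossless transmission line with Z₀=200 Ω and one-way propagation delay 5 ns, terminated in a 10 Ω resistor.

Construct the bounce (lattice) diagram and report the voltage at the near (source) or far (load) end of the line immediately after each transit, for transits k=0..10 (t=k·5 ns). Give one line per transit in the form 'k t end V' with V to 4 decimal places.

Γ_L=-0.904762, Γ_S=0.200000; launch V₁=5·200/500=2.000000
k=0 src: V=2.0000
k=1 load: inc=2.000000, refl=2.000000·-0.904762=-1.8095; V=0.000000+2.000000+-1.809524=0.1905
k=2 src: inc=-1.809524, refl=-1.809524·0.200000=-0.3619; V=2.000000+-1.809524+-0.361905=-0.1714
k=3 load: inc=-0.361905, refl=-0.361905·-0.904762=0.3274; V=0.190476+-0.361905+0.327438=0.1560
k=4 src: inc=0.327438, refl=0.327438·0.200000=0.0655; V=-0.171429+0.327438+0.065488=0.2215
k=5 load: inc=0.065488, refl=0.065488·-0.904762=-0.0593; V=0.156009+0.065488+-0.059251=0.1622
k=6 src: inc=-0.059251, refl=-0.059251·0.200000=-0.0119; V=0.221497+-0.059251+-0.011850=0.1504
k=7 load: inc=-0.011850, refl=-0.011850·-0.904762=0.0107; V=0.162246+-0.011850+0.010722=0.1611
k=8 src: inc=0.010722, refl=0.010722·0.200000=0.0021; V=0.150396+0.010722+0.002144=0.1633
k=9 load: inc=0.002144, refl=0.002144·-0.904762=-0.0019; V=0.161117+0.002144+-0.001940=0.1613
k=10 src: inc=-0.001940, refl=-0.001940·0.200000=-0.0004; V=0.163262+-0.001940+-0.000388=0.1609

0 0 source 2.0000
1 5 load 0.1905
2 10 source -0.1714
3 15 load 0.1560
4 20 source 0.2215
5 25 load 0.1622
6 30 source 0.1504
7 35 load 0.1611
8 40 source 0.1633
9 45 load 0.1613
10 50 source 0.1609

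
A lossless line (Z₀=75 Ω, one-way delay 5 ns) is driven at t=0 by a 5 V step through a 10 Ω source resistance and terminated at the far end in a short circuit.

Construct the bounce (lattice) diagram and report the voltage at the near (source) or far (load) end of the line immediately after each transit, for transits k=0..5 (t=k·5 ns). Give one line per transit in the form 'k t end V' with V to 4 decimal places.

Γ_L=-1.000000, Γ_S=-0.764706; launch V₁=5·75/85=4.411765
k=0 src: V=4.4118
k=1 load: inc=4.411765, refl=4.411765·-1.000000=-4.4118; V=0.000000+4.411765+-4.411765=0.0000
k=2 src: inc=-4.411765, refl=-4.411765·-0.764706=3.3737; V=4.411765+-4.411765+3.373702=3.3737
k=3 load: inc=3.373702, refl=3.373702·-1.000000=-3.3737; V=0.000000+3.373702+-3.373702=0.0000
k=4 src: inc=-3.373702, refl=-3.373702·-0.764706=2.5799; V=3.373702+-3.373702+2.579890=2.5799
k=5 load: inc=2.579890, refl=2.579890·-1.000000=-2.5799; V=0.000000+2.579890+-2.579890=0.0000

0 0 source 4.4118
1 5 load 0.0000
2 10 source 3.3737
3 15 load 0.0000
4 20 source 2.5799
5 25 load 0.0000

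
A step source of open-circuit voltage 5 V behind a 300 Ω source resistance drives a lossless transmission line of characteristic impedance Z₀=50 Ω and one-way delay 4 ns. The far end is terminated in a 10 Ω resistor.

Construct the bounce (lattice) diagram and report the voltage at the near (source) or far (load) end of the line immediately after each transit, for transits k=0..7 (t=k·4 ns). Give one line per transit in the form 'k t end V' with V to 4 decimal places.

0 0 source 0.7143
1 4 load 0.2381
2 8 source -0.1020
3 12 load 0.1247
4 16 source 0.2867
5 20 load 0.1787
6 24 source 0.1016
7 28 load 0.1530

Γ_L=-0.666667, Γ_S=0.714286; launch V₁=5·50/350=0.714286
k=0 src: V=0.7143
k=1 load: inc=0.714286, refl=0.714286·-0.666667=-0.4762; V=0.000000+0.714286+-0.476190=0.2381
k=2 src: inc=-0.476190, refl=-0.476190·0.714286=-0.3401; V=0.714286+-0.476190+-0.340136=-0.1020
k=3 load: inc=-0.340136, refl=-0.340136·-0.666667=0.2268; V=0.238095+-0.340136+0.226757=0.1247
k=4 src: inc=0.226757, refl=0.226757·0.714286=0.1620; V=-0.102041+0.226757+0.161970=0.2867
k=5 load: inc=0.161970, refl=0.161970·-0.666667=-0.1080; V=0.124717+0.161970+-0.107980=0.1787
k=6 src: inc=-0.107980, refl=-0.107980·0.714286=-0.0771; V=0.286686+-0.107980+-0.077128=0.1016
k=7 load: inc=-0.077128, refl=-0.077128·-0.666667=0.0514; V=0.178706+-0.077128+0.051419=0.1530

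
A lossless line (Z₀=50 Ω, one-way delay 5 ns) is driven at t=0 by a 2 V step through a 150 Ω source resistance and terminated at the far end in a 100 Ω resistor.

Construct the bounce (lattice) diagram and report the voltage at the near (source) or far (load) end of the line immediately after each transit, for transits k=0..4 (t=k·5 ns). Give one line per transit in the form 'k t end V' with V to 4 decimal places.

0 0 source 0.5000
1 5 load 0.6667
2 10 source 0.7500
3 15 load 0.7778
4 20 source 0.7917

Γ_L=0.333333, Γ_S=0.500000; launch V₁=2·50/200=0.500000
k=0 src: V=0.5000
k=1 load: inc=0.500000, refl=0.500000·0.333333=0.1667; V=0.000000+0.500000+0.166667=0.6667
k=2 src: inc=0.166667, refl=0.166667·0.500000=0.0833; V=0.500000+0.166667+0.083333=0.7500
k=3 load: inc=0.083333, refl=0.083333·0.333333=0.0278; V=0.666667+0.083333+0.027778=0.7778
k=4 src: inc=0.027778, refl=0.027778·0.500000=0.0139; V=0.750000+0.027778+0.013889=0.7917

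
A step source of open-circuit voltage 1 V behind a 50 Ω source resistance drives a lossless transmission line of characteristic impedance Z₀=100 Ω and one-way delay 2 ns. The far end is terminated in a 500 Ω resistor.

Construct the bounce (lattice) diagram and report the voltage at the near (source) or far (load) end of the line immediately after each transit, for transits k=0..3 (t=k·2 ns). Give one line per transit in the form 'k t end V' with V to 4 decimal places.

0 0 source 0.6667
1 2 load 1.1111
2 4 source 0.9630
3 6 load 0.8642

Γ_L=0.666667, Γ_S=-0.333333; launch V₁=1·100/150=0.666667
k=0 src: V=0.6667
k=1 load: inc=0.666667, refl=0.666667·0.666667=0.4444; V=0.000000+0.666667+0.444444=1.1111
k=2 src: inc=0.444444, refl=0.444444·-0.333333=-0.1481; V=0.666667+0.444444+-0.148148=0.9630
k=3 load: inc=-0.148148, refl=-0.148148·0.666667=-0.0988; V=1.111111+-0.148148+-0.098765=0.8642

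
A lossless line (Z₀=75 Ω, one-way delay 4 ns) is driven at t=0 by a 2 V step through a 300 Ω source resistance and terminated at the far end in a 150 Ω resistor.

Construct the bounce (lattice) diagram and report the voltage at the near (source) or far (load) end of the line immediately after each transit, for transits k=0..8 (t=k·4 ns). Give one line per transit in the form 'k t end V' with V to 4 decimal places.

Γ_L=0.333333, Γ_S=0.600000; launch V₁=2·75/375=0.400000
k=0 src: V=0.4000
k=1 load: inc=0.400000, refl=0.400000·0.333333=0.1333; V=0.000000+0.400000+0.133333=0.5333
k=2 src: inc=0.133333, refl=0.133333·0.600000=0.0800; V=0.400000+0.133333+0.080000=0.6133
k=3 load: inc=0.080000, refl=0.080000·0.333333=0.0267; V=0.533333+0.080000+0.026667=0.6400
k=4 src: inc=0.026667, refl=0.026667·0.600000=0.0160; V=0.613333+0.026667+0.016000=0.6560
k=5 load: inc=0.016000, refl=0.016000·0.333333=0.0053; V=0.640000+0.016000+0.005333=0.6613
k=6 src: inc=0.005333, refl=0.005333·0.600000=0.0032; V=0.656000+0.005333+0.003200=0.6645
k=7 load: inc=0.003200, refl=0.003200·0.333333=0.0011; V=0.661333+0.003200+0.001067=0.6656
k=8 src: inc=0.001067, refl=0.001067·0.600000=0.0006; V=0.664533+0.001067+0.000640=0.6662

0 0 source 0.4000
1 4 load 0.5333
2 8 source 0.6133
3 12 load 0.6400
4 16 source 0.6560
5 20 load 0.6613
6 24 source 0.6645
7 28 load 0.6656
8 32 source 0.6662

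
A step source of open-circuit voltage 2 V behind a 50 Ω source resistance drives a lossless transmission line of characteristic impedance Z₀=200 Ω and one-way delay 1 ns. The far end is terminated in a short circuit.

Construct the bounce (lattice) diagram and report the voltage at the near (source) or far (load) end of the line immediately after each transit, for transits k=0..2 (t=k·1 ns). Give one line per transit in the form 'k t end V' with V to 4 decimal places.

Γ_L=-1.000000, Γ_S=-0.600000; launch V₁=2·200/250=1.600000
k=0 src: V=1.6000
k=1 load: inc=1.600000, refl=1.600000·-1.000000=-1.6000; V=0.000000+1.600000+-1.600000=0.0000
k=2 src: inc=-1.600000, refl=-1.600000·-0.600000=0.9600; V=1.600000+-1.600000+0.960000=0.9600

0 0 source 1.6000
1 1 load 0.0000
2 2 source 0.9600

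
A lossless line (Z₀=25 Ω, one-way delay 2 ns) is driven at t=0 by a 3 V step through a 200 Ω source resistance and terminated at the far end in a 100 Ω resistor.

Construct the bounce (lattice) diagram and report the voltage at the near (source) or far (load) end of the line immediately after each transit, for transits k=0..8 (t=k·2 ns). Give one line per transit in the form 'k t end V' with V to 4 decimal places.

0 0 source 0.3333
1 2 load 0.5333
2 4 source 0.6889
3 6 load 0.7822
4 8 source 0.8548
5 10 load 0.8984
6 12 source 0.9322
7 14 load 0.9526
8 16 source 0.9684

Γ_L=0.600000, Γ_S=0.777778; launch V₁=3·25/225=0.333333
k=0 src: V=0.3333
k=1 load: inc=0.333333, refl=0.333333·0.600000=0.2000; V=0.000000+0.333333+0.200000=0.5333
k=2 src: inc=0.200000, refl=0.200000·0.777778=0.1556; V=0.333333+0.200000+0.155556=0.6889
k=3 load: inc=0.155556, refl=0.155556·0.600000=0.0933; V=0.533333+0.155556+0.093333=0.7822
k=4 src: inc=0.093333, refl=0.093333·0.777778=0.0726; V=0.688889+0.093333+0.072593=0.8548
k=5 load: inc=0.072593, refl=0.072593·0.600000=0.0436; V=0.782222+0.072593+0.043556=0.8984
k=6 src: inc=0.043556, refl=0.043556·0.777778=0.0339; V=0.854815+0.043556+0.033877=0.9322
k=7 load: inc=0.033877, refl=0.033877·0.600000=0.0203; V=0.898370+0.033877+0.020326=0.9526
k=8 src: inc=0.020326, refl=0.020326·0.777778=0.0158; V=0.932247+0.020326+0.015809=0.9684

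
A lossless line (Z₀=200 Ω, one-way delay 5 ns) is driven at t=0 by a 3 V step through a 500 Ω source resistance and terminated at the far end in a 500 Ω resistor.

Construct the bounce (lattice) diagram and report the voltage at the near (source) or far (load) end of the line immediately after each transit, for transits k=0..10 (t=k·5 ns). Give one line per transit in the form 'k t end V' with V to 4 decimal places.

Γ_L=0.428571, Γ_S=0.428571; launch V₁=3·200/700=0.857143
k=0 src: V=0.8571
k=1 load: inc=0.857143, refl=0.857143·0.428571=0.3673; V=0.000000+0.857143+0.367347=1.2245
k=2 src: inc=0.367347, refl=0.367347·0.428571=0.1574; V=0.857143+0.367347+0.157434=1.3819
k=3 load: inc=0.157434, refl=0.157434·0.428571=0.0675; V=1.224490+0.157434+0.067472=1.4494
k=4 src: inc=0.067472, refl=0.067472·0.428571=0.0289; V=1.381924+0.067472+0.028917=1.4783
k=5 load: inc=0.028917, refl=0.028917·0.428571=0.0124; V=1.449396+0.028917+0.012393=1.4907
k=6 src: inc=0.012393, refl=0.012393·0.428571=0.0053; V=1.478313+0.012393+0.005311=1.4960
k=7 load: inc=0.005311, refl=0.005311·0.428571=0.0023; V=1.490705+0.005311+0.002276=1.4983
k=8 src: inc=0.002276, refl=0.002276·0.428571=0.0010; V=1.496017+0.002276+0.000976=1.4993
k=9 load: inc=0.000976, refl=0.000976·0.428571=0.0004; V=1.498293+0.000976+0.000418=1.4997
k=10 src: inc=0.000418, refl=0.000418·0.428571=0.0002; V=1.499268+0.000418+0.000179=1.4999

0 0 source 0.8571
1 5 load 1.2245
2 10 source 1.3819
3 15 load 1.4494
4 20 source 1.4783
5 25 load 1.4907
6 30 source 1.4960
7 35 load 1.4983
8 40 source 1.4993
9 45 load 1.4997
10 50 source 1.4999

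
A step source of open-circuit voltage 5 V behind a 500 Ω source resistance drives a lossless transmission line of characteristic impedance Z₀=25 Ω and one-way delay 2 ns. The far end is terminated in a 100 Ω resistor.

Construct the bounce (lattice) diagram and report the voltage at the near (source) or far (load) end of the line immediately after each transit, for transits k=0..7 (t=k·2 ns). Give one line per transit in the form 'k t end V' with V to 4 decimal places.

Γ_L=0.600000, Γ_S=0.904762; launch V₁=5·25/525=0.238095
k=0 src: V=0.2381
k=1 load: inc=0.238095, refl=0.238095·0.600000=0.1429; V=0.000000+0.238095+0.142857=0.3810
k=2 src: inc=0.142857, refl=0.142857·0.904762=0.1293; V=0.238095+0.142857+0.129252=0.5102
k=3 load: inc=0.129252, refl=0.129252·0.600000=0.0776; V=0.380952+0.129252+0.077551=0.5878
k=4 src: inc=0.077551, refl=0.077551·0.904762=0.0702; V=0.510204+0.077551+0.070165=0.6579
k=5 load: inc=0.070165, refl=0.070165·0.600000=0.0421; V=0.587755+0.070165+0.042099=0.7000
k=6 src: inc=0.042099, refl=0.042099·0.904762=0.0381; V=0.657920+0.042099+0.038090=0.7381
k=7 load: inc=0.038090, refl=0.038090·0.600000=0.0229; V=0.700019+0.038090+0.022854=0.7610

0 0 source 0.2381
1 2 load 0.3810
2 4 source 0.5102
3 6 load 0.5878
4 8 source 0.6579
5 10 load 0.7000
6 12 source 0.7381
7 14 load 0.7610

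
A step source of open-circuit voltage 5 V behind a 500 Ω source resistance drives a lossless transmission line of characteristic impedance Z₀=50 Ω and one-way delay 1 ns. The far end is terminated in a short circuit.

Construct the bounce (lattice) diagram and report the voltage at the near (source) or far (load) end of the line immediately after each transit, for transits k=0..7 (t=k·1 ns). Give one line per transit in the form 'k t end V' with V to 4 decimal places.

Γ_L=-1.000000, Γ_S=0.818182; launch V₁=5·50/550=0.454545
k=0 src: V=0.4545
k=1 load: inc=0.454545, refl=0.454545·-1.000000=-0.4545; V=0.000000+0.454545+-0.454545=0.0000
k=2 src: inc=-0.454545, refl=-0.454545·0.818182=-0.3719; V=0.454545+-0.454545+-0.371901=-0.3719
k=3 load: inc=-0.371901, refl=-0.371901·-1.000000=0.3719; V=0.000000+-0.371901+0.371901=0.0000
k=4 src: inc=0.371901, refl=0.371901·0.818182=0.3043; V=-0.371901+0.371901+0.304282=0.3043
k=5 load: inc=0.304282, refl=0.304282·-1.000000=-0.3043; V=0.000000+0.304282+-0.304282=0.0000
k=6 src: inc=-0.304282, refl=-0.304282·0.818182=-0.2490; V=0.304282+-0.304282+-0.248958=-0.2490
k=7 load: inc=-0.248958, refl=-0.248958·-1.000000=0.2490; V=0.000000+-0.248958+0.248958=0.0000

0 0 source 0.4545
1 1 load 0.0000
2 2 source -0.3719
3 3 load 0.0000
4 4 source 0.3043
5 5 load 0.0000
6 6 source -0.2490
7 7 load 0.0000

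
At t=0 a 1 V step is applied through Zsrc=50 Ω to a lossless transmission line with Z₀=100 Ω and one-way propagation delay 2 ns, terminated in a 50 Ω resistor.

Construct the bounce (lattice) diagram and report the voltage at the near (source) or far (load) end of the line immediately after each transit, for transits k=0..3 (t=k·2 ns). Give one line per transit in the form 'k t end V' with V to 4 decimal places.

Γ_L=-0.333333, Γ_S=-0.333333; launch V₁=1·100/150=0.666667
k=0 src: V=0.6667
k=1 load: inc=0.666667, refl=0.666667·-0.333333=-0.2222; V=0.000000+0.666667+-0.222222=0.4444
k=2 src: inc=-0.222222, refl=-0.222222·-0.333333=0.0741; V=0.666667+-0.222222+0.074074=0.5185
k=3 load: inc=0.074074, refl=0.074074·-0.333333=-0.0247; V=0.444444+0.074074+-0.024691=0.4938

0 0 source 0.6667
1 2 load 0.4444
2 4 source 0.5185
3 6 load 0.4938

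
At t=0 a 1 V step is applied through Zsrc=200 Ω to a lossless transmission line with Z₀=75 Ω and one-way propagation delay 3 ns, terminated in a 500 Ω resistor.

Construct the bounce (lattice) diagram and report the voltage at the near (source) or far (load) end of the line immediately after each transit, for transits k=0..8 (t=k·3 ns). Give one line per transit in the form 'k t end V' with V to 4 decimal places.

Γ_L=0.739130, Γ_S=0.454545; launch V₁=1·75/275=0.272727
k=0 src: V=0.2727
k=1 load: inc=0.272727, refl=0.272727·0.739130=0.2016; V=0.000000+0.272727+0.201581=0.4743
k=2 src: inc=0.201581, refl=0.201581·0.454545=0.0916; V=0.272727+0.201581+0.091628=0.5659
k=3 load: inc=0.091628, refl=0.091628·0.739130=0.0677; V=0.474308+0.091628+0.067725=0.6337
k=4 src: inc=0.067725, refl=0.067725·0.454545=0.0308; V=0.565936+0.067725+0.030784=0.6644
k=5 load: inc=0.030784, refl=0.030784·0.739130=0.0228; V=0.633661+0.030784+0.022753=0.6872
k=6 src: inc=0.022753, refl=0.022753·0.454545=0.0103; V=0.664445+0.022753+0.010342=0.6975
k=7 load: inc=0.010342, refl=0.010342·0.739130=0.0076; V=0.687198+0.010342+0.007644=0.7052
k=8 src: inc=0.007644, refl=0.007644·0.454545=0.0035; V=0.697541+0.007644+0.003475=0.7087

0 0 source 0.2727
1 3 load 0.4743
2 6 source 0.5659
3 9 load 0.6337
4 12 source 0.6644
5 15 load 0.6872
6 18 source 0.6975
7 21 load 0.7052
8 24 source 0.7087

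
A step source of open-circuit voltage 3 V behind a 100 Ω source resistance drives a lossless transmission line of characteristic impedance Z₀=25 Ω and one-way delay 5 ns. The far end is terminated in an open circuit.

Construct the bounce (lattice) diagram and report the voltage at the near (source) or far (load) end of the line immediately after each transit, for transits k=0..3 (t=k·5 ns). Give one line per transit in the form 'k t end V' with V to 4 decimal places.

Γ_L=1.000000, Γ_S=0.600000; launch V₁=3·25/125=0.600000
k=0 src: V=0.6000
k=1 load: inc=0.600000, refl=0.600000·1.000000=0.6000; V=0.000000+0.600000+0.600000=1.2000
k=2 src: inc=0.600000, refl=0.600000·0.600000=0.3600; V=0.600000+0.600000+0.360000=1.5600
k=3 load: inc=0.360000, refl=0.360000·1.000000=0.3600; V=1.200000+0.360000+0.360000=1.9200

0 0 source 0.6000
1 5 load 1.2000
2 10 source 1.5600
3 15 load 1.9200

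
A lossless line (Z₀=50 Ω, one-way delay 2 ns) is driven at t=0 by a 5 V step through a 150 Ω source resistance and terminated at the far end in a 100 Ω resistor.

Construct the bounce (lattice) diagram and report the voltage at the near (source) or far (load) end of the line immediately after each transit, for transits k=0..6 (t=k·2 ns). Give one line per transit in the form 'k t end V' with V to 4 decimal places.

0 0 source 1.2500
1 2 load 1.6667
2 4 source 1.8750
3 6 load 1.9444
4 8 source 1.9792
5 10 load 1.9907
6 12 source 1.9965

Γ_L=0.333333, Γ_S=0.500000; launch V₁=5·50/200=1.250000
k=0 src: V=1.2500
k=1 load: inc=1.250000, refl=1.250000·0.333333=0.4167; V=0.000000+1.250000+0.416667=1.6667
k=2 src: inc=0.416667, refl=0.416667·0.500000=0.2083; V=1.250000+0.416667+0.208333=1.8750
k=3 load: inc=0.208333, refl=0.208333·0.333333=0.0694; V=1.666667+0.208333+0.069444=1.9444
k=4 src: inc=0.069444, refl=0.069444·0.500000=0.0347; V=1.875000+0.069444+0.034722=1.9792
k=5 load: inc=0.034722, refl=0.034722·0.333333=0.0116; V=1.944444+0.034722+0.011574=1.9907
k=6 src: inc=0.011574, refl=0.011574·0.500000=0.0058; V=1.979167+0.011574+0.005787=1.9965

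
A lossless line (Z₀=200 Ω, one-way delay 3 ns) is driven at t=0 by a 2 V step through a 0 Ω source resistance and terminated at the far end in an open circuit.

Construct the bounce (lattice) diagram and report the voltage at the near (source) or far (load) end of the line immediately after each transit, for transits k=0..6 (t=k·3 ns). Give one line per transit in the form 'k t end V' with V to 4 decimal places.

0 0 source 2.0000
1 3 load 4.0000
2 6 source 2.0000
3 9 load 0.0000
4 12 source 2.0000
5 15 load 4.0000
6 18 source 2.0000

Γ_L=1.000000, Γ_S=-1.000000; launch V₁=2·200/200=2.000000
k=0 src: V=2.0000
k=1 load: inc=2.000000, refl=2.000000·1.000000=2.0000; V=0.000000+2.000000+2.000000=4.0000
k=2 src: inc=2.000000, refl=2.000000·-1.000000=-2.0000; V=2.000000+2.000000+-2.000000=2.0000
k=3 load: inc=-2.000000, refl=-2.000000·1.000000=-2.0000; V=4.000000+-2.000000+-2.000000=0.0000
k=4 src: inc=-2.000000, refl=-2.000000·-1.000000=2.0000; V=2.000000+-2.000000+2.000000=2.0000
k=5 load: inc=2.000000, refl=2.000000·1.000000=2.0000; V=0.000000+2.000000+2.000000=4.0000
k=6 src: inc=2.000000, refl=2.000000·-1.000000=-2.0000; V=2.000000+2.000000+-2.000000=2.0000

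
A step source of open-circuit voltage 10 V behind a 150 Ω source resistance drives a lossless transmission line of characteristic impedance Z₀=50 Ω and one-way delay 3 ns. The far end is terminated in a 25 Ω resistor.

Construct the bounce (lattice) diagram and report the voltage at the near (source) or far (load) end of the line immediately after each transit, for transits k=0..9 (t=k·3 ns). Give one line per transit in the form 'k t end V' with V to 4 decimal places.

0 0 source 2.5000
1 3 load 1.6667
2 6 source 1.2500
3 9 load 1.3889
4 12 source 1.4583
5 15 load 1.4352
6 18 source 1.4236
7 21 load 1.4275
8 24 source 1.4294
9 27 load 1.4288

Γ_L=-0.333333, Γ_S=0.500000; launch V₁=10·50/200=2.500000
k=0 src: V=2.5000
k=1 load: inc=2.500000, refl=2.500000·-0.333333=-0.8333; V=0.000000+2.500000+-0.833333=1.6667
k=2 src: inc=-0.833333, refl=-0.833333·0.500000=-0.4167; V=2.500000+-0.833333+-0.416667=1.2500
k=3 load: inc=-0.416667, refl=-0.416667·-0.333333=0.1389; V=1.666667+-0.416667+0.138889=1.3889
k=4 src: inc=0.138889, refl=0.138889·0.500000=0.0694; V=1.250000+0.138889+0.069444=1.4583
k=5 load: inc=0.069444, refl=0.069444·-0.333333=-0.0231; V=1.388889+0.069444+-0.023148=1.4352
k=6 src: inc=-0.023148, refl=-0.023148·0.500000=-0.0116; V=1.458333+-0.023148+-0.011574=1.4236
k=7 load: inc=-0.011574, refl=-0.011574·-0.333333=0.0039; V=1.435185+-0.011574+0.003858=1.4275
k=8 src: inc=0.003858, refl=0.003858·0.500000=0.0019; V=1.423611+0.003858+0.001929=1.4294
k=9 load: inc=0.001929, refl=0.001929·-0.333333=-0.0006; V=1.427469+0.001929+-0.000643=1.4288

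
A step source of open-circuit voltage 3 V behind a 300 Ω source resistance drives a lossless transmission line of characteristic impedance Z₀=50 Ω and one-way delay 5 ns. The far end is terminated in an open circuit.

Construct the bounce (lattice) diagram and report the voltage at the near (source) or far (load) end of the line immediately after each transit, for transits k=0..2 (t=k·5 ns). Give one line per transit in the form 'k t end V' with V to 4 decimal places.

Γ_L=1.000000, Γ_S=0.714286; launch V₁=3·50/350=0.428571
k=0 src: V=0.4286
k=1 load: inc=0.428571, refl=0.428571·1.000000=0.4286; V=0.000000+0.428571+0.428571=0.8571
k=2 src: inc=0.428571, refl=0.428571·0.714286=0.3061; V=0.428571+0.428571+0.306122=1.1633

0 0 source 0.4286
1 5 load 0.8571
2 10 source 1.1633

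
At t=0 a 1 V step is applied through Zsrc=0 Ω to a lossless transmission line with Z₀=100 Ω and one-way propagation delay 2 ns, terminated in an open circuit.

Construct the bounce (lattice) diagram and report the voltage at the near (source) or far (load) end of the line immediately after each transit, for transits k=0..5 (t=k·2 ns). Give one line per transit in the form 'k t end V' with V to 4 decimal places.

0 0 source 1.0000
1 2 load 2.0000
2 4 source 1.0000
3 6 load 0.0000
4 8 source 1.0000
5 10 load 2.0000

Γ_L=1.000000, Γ_S=-1.000000; launch V₁=1·100/100=1.000000
k=0 src: V=1.0000
k=1 load: inc=1.000000, refl=1.000000·1.000000=1.0000; V=0.000000+1.000000+1.000000=2.0000
k=2 src: inc=1.000000, refl=1.000000·-1.000000=-1.0000; V=1.000000+1.000000+-1.000000=1.0000
k=3 load: inc=-1.000000, refl=-1.000000·1.000000=-1.0000; V=2.000000+-1.000000+-1.000000=0.0000
k=4 src: inc=-1.000000, refl=-1.000000·-1.000000=1.0000; V=1.000000+-1.000000+1.000000=1.0000
k=5 load: inc=1.000000, refl=1.000000·1.000000=1.0000; V=0.000000+1.000000+1.000000=2.0000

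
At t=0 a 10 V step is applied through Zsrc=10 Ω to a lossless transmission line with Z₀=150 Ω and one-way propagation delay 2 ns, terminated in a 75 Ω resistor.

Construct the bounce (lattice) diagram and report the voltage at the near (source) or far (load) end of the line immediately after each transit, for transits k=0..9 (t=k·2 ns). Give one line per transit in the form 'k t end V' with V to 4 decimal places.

Γ_L=-0.333333, Γ_S=-0.875000; launch V₁=10·150/160=9.375000
k=0 src: V=9.3750
k=1 load: inc=9.375000, refl=9.375000·-0.333333=-3.1250; V=0.000000+9.375000+-3.125000=6.2500
k=2 src: inc=-3.125000, refl=-3.125000·-0.875000=2.7344; V=9.375000+-3.125000+2.734375=8.9844
k=3 load: inc=2.734375, refl=2.734375·-0.333333=-0.9115; V=6.250000+2.734375+-0.911458=8.0729
k=4 src: inc=-0.911458, refl=-0.911458·-0.875000=0.7975; V=8.984375+-0.911458+0.797526=8.8704
k=5 load: inc=0.797526, refl=0.797526·-0.333333=-0.2658; V=8.072917+0.797526+-0.265842=8.6046
k=6 src: inc=-0.265842, refl=-0.265842·-0.875000=0.2326; V=8.870443+-0.265842+0.232612=8.8372
k=7 load: inc=0.232612, refl=0.232612·-0.333333=-0.0775; V=8.604601+0.232612+-0.077537=8.7597
k=8 src: inc=-0.077537, refl=-0.077537·-0.875000=0.0678; V=8.837212+-0.077537+0.067845=8.8275
k=9 load: inc=0.067845, refl=0.067845·-0.333333=-0.0226; V=8.759675+0.067845+-0.022615=8.8049

0 0 source 9.3750
1 2 load 6.2500
2 4 source 8.9844
3 6 load 8.0729
4 8 source 8.8704
5 10 load 8.6046
6 12 source 8.8372
7 14 load 8.7597
8 16 source 8.8275
9 18 load 8.8049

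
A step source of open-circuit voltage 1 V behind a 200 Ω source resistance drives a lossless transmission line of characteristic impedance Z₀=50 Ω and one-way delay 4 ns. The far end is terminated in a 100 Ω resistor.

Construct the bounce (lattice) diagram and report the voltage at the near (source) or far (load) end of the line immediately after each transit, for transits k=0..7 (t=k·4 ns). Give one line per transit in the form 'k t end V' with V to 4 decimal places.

Γ_L=0.333333, Γ_S=0.600000; launch V₁=1·50/250=0.200000
k=0 src: V=0.2000
k=1 load: inc=0.200000, refl=0.200000·0.333333=0.0667; V=0.000000+0.200000+0.066667=0.2667
k=2 src: inc=0.066667, refl=0.066667·0.600000=0.0400; V=0.200000+0.066667+0.040000=0.3067
k=3 load: inc=0.040000, refl=0.040000·0.333333=0.0133; V=0.266667+0.040000+0.013333=0.3200
k=4 src: inc=0.013333, refl=0.013333·0.600000=0.0080; V=0.306667+0.013333+0.008000=0.3280
k=5 load: inc=0.008000, refl=0.008000·0.333333=0.0027; V=0.320000+0.008000+0.002667=0.3307
k=6 src: inc=0.002667, refl=0.002667·0.600000=0.0016; V=0.328000+0.002667+0.001600=0.3323
k=7 load: inc=0.001600, refl=0.001600·0.333333=0.0005; V=0.330667+0.001600+0.000533=0.3328

0 0 source 0.2000
1 4 load 0.2667
2 8 source 0.3067
3 12 load 0.3200
4 16 source 0.3280
5 20 load 0.3307
6 24 source 0.3323
7 28 load 0.3328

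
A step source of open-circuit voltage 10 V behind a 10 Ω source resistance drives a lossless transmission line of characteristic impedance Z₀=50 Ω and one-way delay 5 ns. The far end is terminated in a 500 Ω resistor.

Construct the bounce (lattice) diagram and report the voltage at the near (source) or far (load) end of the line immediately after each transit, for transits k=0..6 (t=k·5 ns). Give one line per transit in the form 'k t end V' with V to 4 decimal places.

0 0 source 8.3333
1 5 load 15.1515
2 10 source 10.6061
3 15 load 6.8871
4 20 source 9.3664
5 25 load 11.3949
6 30 source 10.0426

Γ_L=0.818182, Γ_S=-0.666667; launch V₁=10·50/60=8.333333
k=0 src: V=8.3333
k=1 load: inc=8.333333, refl=8.333333·0.818182=6.8182; V=0.000000+8.333333+6.818182=15.1515
k=2 src: inc=6.818182, refl=6.818182·-0.666667=-4.5455; V=8.333333+6.818182+-4.545455=10.6061
k=3 load: inc=-4.545455, refl=-4.545455·0.818182=-3.7190; V=15.151515+-4.545455+-3.719008=6.8871
k=4 src: inc=-3.719008, refl=-3.719008·-0.666667=2.4793; V=10.606061+-3.719008+2.479339=9.3664
k=5 load: inc=2.479339, refl=2.479339·0.818182=2.0285; V=6.887052+2.479339+2.028550=11.3949
k=6 src: inc=2.028550, refl=2.028550·-0.666667=-1.3524; V=9.366391+2.028550+-1.352367=10.0426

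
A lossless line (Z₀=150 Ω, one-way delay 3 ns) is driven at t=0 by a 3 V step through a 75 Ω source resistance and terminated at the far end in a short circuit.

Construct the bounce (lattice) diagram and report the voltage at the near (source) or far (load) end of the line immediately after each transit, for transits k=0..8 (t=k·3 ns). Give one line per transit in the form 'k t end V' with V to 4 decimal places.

Γ_L=-1.000000, Γ_S=-0.333333; launch V₁=3·150/225=2.000000
k=0 src: V=2.0000
k=1 load: inc=2.000000, refl=2.000000·-1.000000=-2.0000; V=0.000000+2.000000+-2.000000=0.0000
k=2 src: inc=-2.000000, refl=-2.000000·-0.333333=0.6667; V=2.000000+-2.000000+0.666667=0.6667
k=3 load: inc=0.666667, refl=0.666667·-1.000000=-0.6667; V=0.000000+0.666667+-0.666667=0.0000
k=4 src: inc=-0.666667, refl=-0.666667·-0.333333=0.2222; V=0.666667+-0.666667+0.222222=0.2222
k=5 load: inc=0.222222, refl=0.222222·-1.000000=-0.2222; V=0.000000+0.222222+-0.222222=0.0000
k=6 src: inc=-0.222222, refl=-0.222222·-0.333333=0.0741; V=0.222222+-0.222222+0.074074=0.0741
k=7 load: inc=0.074074, refl=0.074074·-1.000000=-0.0741; V=0.000000+0.074074+-0.074074=0.0000
k=8 src: inc=-0.074074, refl=-0.074074·-0.333333=0.0247; V=0.074074+-0.074074+0.024691=0.0247

0 0 source 2.0000
1 3 load 0.0000
2 6 source 0.6667
3 9 load 0.0000
4 12 source 0.2222
5 15 load 0.0000
6 18 source 0.0741
7 21 load 0.0000
8 24 source 0.0247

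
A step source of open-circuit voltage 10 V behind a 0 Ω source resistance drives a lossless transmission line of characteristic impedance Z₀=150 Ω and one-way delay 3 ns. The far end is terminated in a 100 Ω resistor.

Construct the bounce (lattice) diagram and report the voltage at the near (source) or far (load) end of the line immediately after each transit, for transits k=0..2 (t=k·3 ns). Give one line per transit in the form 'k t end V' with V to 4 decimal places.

Γ_L=-0.200000, Γ_S=-1.000000; launch V₁=10·150/150=10.000000
k=0 src: V=10.0000
k=1 load: inc=10.000000, refl=10.000000·-0.200000=-2.0000; V=0.000000+10.000000+-2.000000=8.0000
k=2 src: inc=-2.000000, refl=-2.000000·-1.000000=2.0000; V=10.000000+-2.000000+2.000000=10.0000

0 0 source 10.0000
1 3 load 8.0000
2 6 source 10.0000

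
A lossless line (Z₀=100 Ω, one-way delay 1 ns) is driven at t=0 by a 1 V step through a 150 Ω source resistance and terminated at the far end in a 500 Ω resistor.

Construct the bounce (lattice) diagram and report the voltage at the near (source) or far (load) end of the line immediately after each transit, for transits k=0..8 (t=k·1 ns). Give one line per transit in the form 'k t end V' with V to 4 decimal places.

Γ_L=0.666667, Γ_S=0.200000; launch V₁=1·100/250=0.400000
k=0 src: V=0.4000
k=1 load: inc=0.400000, refl=0.400000·0.666667=0.2667; V=0.000000+0.400000+0.266667=0.6667
k=2 src: inc=0.266667, refl=0.266667·0.200000=0.0533; V=0.400000+0.266667+0.053333=0.7200
k=3 load: inc=0.053333, refl=0.053333·0.666667=0.0356; V=0.666667+0.053333+0.035556=0.7556
k=4 src: inc=0.035556, refl=0.035556·0.200000=0.0071; V=0.720000+0.035556+0.007111=0.7627
k=5 load: inc=0.007111, refl=0.007111·0.666667=0.0047; V=0.755556+0.007111+0.004741=0.7674
k=6 src: inc=0.004741, refl=0.004741·0.200000=0.0009; V=0.762667+0.004741+0.000948=0.7684
k=7 load: inc=0.000948, refl=0.000948·0.666667=0.0006; V=0.767407+0.000948+0.000632=0.7690
k=8 src: inc=0.000632, refl=0.000632·0.200000=0.0001; V=0.768356+0.000632+0.000126=0.7691

0 0 source 0.4000
1 1 load 0.6667
2 2 source 0.7200
3 3 load 0.7556
4 4 source 0.7627
5 5 load 0.7674
6 6 source 0.7684
7 7 load 0.7690
8 8 source 0.7691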